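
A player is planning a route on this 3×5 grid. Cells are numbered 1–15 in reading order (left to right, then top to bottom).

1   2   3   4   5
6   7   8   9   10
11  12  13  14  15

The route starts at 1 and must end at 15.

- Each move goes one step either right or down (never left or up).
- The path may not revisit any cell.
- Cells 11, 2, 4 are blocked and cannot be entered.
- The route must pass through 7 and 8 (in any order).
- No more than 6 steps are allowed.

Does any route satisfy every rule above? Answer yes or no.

One route that works: 1 → 6 → 7 → 8 → 13 → 14 → 15.

yes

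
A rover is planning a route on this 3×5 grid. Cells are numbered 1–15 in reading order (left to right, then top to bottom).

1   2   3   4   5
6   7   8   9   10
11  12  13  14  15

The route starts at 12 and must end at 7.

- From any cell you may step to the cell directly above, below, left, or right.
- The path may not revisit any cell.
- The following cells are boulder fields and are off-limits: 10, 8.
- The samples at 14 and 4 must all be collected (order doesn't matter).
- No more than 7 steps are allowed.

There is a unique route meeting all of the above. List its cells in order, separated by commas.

Any route must reach 14 and 4 and still end at 7 within 7 moves, so the order of the required stops is forced.
Route from 12: right 2 to 14, up 2 to 4, left 2 to 2, down 1 to 7 — 7 moves in all.
Check: all required cells visited; 7 ≤ 7 moves.

12, 13, 14, 9, 4, 3, 2, 7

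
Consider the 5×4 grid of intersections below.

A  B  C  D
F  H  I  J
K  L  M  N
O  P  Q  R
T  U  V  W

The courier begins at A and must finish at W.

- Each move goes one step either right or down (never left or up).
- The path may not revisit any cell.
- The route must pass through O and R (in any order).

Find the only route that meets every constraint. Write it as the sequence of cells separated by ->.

A -> F -> K -> O -> P -> Q -> R -> W

Moves only go right or down, so the column and row indices never decrease.
Route from A: 3× down (reaching O), 3× right (reaching R), down to W — 7 moves in all.
Check: all required cells visited.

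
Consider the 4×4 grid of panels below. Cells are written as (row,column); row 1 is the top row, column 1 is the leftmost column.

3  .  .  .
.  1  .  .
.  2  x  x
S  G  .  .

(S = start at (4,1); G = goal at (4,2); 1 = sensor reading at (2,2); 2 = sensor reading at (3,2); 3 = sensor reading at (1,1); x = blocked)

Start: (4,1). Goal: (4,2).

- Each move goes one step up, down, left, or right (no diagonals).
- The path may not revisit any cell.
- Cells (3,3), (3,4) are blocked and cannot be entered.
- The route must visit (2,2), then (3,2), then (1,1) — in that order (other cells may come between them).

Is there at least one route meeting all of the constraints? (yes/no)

Ignoring the required order, 3 revisit-free routes from (4,1) to (4,2) pass through all of (2,2), (3,2), and (1,1); the waypoint orders that occur are (1,1) → (2,2) → (3,2) (3) — never (2,2) → (3,2) → (1,1).

no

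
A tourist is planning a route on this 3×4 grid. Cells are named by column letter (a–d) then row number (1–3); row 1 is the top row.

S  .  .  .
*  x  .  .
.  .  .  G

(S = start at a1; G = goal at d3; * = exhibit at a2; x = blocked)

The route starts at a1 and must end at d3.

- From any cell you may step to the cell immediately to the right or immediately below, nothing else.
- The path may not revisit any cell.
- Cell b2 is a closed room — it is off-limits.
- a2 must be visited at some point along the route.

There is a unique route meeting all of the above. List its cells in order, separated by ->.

Moves only go right or down, so the column and row indices never decrease.
Route from a1: down 2 to a3, right 3 to d3 — 5 moves in all.
Check: all required cells visited.

a1 -> a2 -> a3 -> b3 -> c3 -> d3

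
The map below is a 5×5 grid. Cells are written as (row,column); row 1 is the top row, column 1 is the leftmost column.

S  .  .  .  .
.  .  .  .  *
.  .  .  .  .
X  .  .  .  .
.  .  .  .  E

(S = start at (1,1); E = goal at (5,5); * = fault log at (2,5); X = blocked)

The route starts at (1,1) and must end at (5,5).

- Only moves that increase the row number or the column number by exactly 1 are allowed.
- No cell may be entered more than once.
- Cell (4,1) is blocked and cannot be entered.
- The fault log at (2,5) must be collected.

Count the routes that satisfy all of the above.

A right/down-only route from (1,1) to (5,5) makes exactly 4 down-moves and 4 right-moves in some order.
With no other constraints that would be C(8,4) = 70 routes.
Split at (2,5) and multiply the segment counts (each segment already excludes blocked cells): (1,1)→(2,5): 5; (2,5)→(5,5): 1; product = 5.
That gives 5 routes.

5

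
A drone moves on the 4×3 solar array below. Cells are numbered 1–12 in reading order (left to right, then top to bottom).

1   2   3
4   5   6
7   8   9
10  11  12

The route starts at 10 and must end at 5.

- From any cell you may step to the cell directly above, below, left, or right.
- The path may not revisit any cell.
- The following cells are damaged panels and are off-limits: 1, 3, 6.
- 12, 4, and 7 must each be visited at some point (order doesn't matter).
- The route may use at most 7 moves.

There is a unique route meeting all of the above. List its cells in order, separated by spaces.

10 11 12 9 8 7 4 5

Any route must reach 12, 4, and 7 and still end at 5 within 7 moves, so the order of the required stops is forced.
Route from 10: 2× right (reaching 12), up to 9, 2× left (reaching 7), up to 4, right to 5 — 7 moves in all.
Check: all required cells visited; 7 ≤ 7 moves.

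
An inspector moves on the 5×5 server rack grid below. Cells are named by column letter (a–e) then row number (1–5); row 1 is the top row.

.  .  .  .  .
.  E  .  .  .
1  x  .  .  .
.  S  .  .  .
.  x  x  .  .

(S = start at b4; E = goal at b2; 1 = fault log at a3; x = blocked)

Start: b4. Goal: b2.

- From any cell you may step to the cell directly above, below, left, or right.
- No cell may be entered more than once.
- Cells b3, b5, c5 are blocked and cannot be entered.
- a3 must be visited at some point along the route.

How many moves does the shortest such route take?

Any route passes through a3 somewhere between b4 and b2. Summing Manhattan distances along the two legs (b4 → a3 → b2) gives a lower bound of 2 + 2 = 4 moves.
A route of 4 moves achieves this: b4 → a4 → a3 → a2 → b2.
Since 4 matches the lower bound, it is optimal.

4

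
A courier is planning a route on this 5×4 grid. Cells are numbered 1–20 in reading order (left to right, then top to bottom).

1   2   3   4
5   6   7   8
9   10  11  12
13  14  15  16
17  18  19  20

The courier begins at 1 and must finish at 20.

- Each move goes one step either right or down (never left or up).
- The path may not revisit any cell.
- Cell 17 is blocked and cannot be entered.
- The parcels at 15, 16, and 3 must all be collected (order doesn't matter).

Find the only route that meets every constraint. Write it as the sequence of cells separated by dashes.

1 - 2 - 3 - 7 - 11 - 15 - 16 - 20

Moves only go right or down, so the column and row indices never decrease.
Route from 1: 2× right (reaching 3), 3× down (reaching 15), right to 16, down to 20 — 7 moves in all.
Check: all required cells visited.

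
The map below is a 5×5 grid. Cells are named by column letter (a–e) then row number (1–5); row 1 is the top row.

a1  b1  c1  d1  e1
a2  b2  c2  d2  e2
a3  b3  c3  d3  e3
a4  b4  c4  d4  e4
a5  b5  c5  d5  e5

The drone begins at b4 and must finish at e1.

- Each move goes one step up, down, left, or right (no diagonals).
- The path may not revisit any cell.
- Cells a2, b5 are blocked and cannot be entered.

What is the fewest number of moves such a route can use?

The Manhattan distance from b4 to e1 is |4−1| + |2−5| = 6, so at least 6 moves are needed.
A route of 6 moves achieves this: b4 → b3 → b2 → b1 → c1 → d1 → e1.
Since 6 matches the lower bound, it is optimal.

6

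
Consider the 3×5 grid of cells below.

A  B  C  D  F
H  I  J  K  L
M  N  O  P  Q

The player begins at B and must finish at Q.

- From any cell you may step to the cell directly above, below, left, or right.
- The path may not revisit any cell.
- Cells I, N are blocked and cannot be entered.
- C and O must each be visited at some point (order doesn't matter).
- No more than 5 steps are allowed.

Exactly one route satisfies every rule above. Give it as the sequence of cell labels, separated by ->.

B -> C -> J -> O -> P -> Q

Any route must reach C and O and still end at Q within 5 moves, so the order of the required stops is forced.
Route from B: right 1 to C, down 2 to O, right 2 to Q — 5 moves in all.
Check: all required cells visited; 5 ≤ 5 moves.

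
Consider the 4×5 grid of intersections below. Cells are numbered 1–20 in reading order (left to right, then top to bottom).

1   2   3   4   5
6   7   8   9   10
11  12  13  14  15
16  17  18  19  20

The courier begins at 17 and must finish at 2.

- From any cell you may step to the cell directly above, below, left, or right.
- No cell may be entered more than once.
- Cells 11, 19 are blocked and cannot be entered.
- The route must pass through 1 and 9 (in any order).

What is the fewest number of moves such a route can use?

9

Any route passes through 1 and 9 in some order between 17 and 2. Summing Manhattan distances along each leg and taking the cheapest ordering (17 → 9 → 1 → 2) gives a lower bound of 4 + 4 + 1 = 9 moves.
A route of 9 moves achieves this: 17 → 12 → 13 → 14 → 9 → 8 → 7 → 6 → 1 → 2.
Since 9 matches the lower bound, it is optimal.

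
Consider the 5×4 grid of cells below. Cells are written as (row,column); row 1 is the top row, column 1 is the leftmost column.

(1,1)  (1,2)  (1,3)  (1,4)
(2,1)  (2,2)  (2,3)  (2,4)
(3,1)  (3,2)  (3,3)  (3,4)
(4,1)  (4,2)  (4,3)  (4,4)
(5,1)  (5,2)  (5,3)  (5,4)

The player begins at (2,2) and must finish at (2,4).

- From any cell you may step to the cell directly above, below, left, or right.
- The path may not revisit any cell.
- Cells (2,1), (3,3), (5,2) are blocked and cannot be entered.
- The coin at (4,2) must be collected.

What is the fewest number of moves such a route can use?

Any route passes through (4,2) somewhere between (2,2) and (2,4). Summing Manhattan distances along the two legs ((2,2) → (4,2) → (2,4)) gives a lower bound of 2 + 4 = 6 moves.
A route of 6 moves achieves this: (2,2) → (3,2) → (4,2) → (4,3) → (4,4) → (3,4) → (2,4).
Since 6 matches the lower bound, it is optimal.

6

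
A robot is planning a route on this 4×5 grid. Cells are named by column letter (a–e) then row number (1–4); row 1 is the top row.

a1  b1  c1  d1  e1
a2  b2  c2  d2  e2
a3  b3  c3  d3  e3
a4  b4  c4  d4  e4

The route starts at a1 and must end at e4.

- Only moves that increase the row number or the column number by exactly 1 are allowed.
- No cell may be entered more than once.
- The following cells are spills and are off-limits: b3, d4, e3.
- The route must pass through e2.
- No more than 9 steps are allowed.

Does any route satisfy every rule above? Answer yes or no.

Every right/down route from e2 to e4 runs into a blocked cell, so that leg cannot be completed.

no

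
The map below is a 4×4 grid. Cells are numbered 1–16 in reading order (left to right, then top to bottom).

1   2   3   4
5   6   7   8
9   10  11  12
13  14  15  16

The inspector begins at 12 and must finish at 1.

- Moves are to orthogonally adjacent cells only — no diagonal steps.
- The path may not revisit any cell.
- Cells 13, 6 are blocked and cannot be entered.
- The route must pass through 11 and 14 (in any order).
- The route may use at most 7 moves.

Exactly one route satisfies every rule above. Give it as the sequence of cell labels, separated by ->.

The 7-move cap with required stops at 11, 14 leaves no slack for detours.
Route from 12: left 1 to 11, down 1 to 15, left 1 to 14, up 1 to 10, left 1 to 9, up 2 to 1 — 7 moves in all.
Check: all required cells visited; 7 ≤ 7 moves.

12 -> 11 -> 15 -> 14 -> 10 -> 9 -> 5 -> 1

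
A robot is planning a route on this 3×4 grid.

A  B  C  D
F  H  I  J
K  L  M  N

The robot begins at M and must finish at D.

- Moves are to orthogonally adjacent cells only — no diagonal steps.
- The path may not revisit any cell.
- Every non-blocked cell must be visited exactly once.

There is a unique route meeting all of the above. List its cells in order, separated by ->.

M -> N -> J -> I -> H -> L -> K -> F -> A -> B -> C -> D

Need to visit all 12 open cells exactly once, starting at M and ending at D.
Cell K has only two open neighbours (F and L), so the path must pass straight through it: one of those is the cell it's entered from and the other is where it exits.
Route from M: right to N, up to J, 2× left (reaching H), down to L, left to K, 2× up (reaching A), 3× right (reaching D) — 11 moves in all.
Check: all 12 open cells covered.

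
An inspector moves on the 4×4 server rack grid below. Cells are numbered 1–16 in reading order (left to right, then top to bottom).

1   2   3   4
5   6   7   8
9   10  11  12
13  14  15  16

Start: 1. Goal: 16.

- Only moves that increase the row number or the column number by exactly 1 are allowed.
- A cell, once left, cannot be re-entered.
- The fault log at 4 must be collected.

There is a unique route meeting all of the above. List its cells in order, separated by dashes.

Moves only go right or down, so the column and row indices never decrease.
Route from 1: right 3 to 4, down 3 to 16 — 6 moves in all.
Check: all required cells visited.

1 - 2 - 3 - 4 - 8 - 12 - 16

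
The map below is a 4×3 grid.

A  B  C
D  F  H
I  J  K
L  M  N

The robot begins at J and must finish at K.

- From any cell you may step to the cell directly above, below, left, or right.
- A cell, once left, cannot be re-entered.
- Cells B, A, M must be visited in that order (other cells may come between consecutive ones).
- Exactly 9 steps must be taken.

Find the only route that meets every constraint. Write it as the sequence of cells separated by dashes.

The waypoints must appear in the order B, A, M, with no cell reused.
Route from J: up 2 to B, left 1 to A, down 3 to L, right 2 to N, up 1 to K — 9 moves in all.
Check: order respected (B at step 2, A at step 3, M at step 7); 9 moves as required.

J - F - B - A - D - I - L - M - N - K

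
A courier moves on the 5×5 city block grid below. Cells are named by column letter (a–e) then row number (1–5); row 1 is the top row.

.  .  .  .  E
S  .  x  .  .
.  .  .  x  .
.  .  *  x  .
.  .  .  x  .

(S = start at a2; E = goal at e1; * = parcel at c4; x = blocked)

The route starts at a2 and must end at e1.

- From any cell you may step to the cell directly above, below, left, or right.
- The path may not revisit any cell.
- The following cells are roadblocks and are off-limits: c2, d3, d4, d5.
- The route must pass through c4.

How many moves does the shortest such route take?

Any route passes through c4 somewhere between a2 and e1. Summing Manhattan distances along the two legs (a2 → c4 → e1) gives a lower bound of 4 + 5 = 9 moves.
That bound ignores the blocked cells. Measuring each leg by the fewest moves that actually steer around them (a2→c4: 4; c4→e1: 7) raises the lower bound to 11.
A route of 11 moves exists: a2 → a3 → a4 → b4 → c4 → c3 → b3 → b2 → b1 → c1 → d1 → e1.
Since 11 matches that lower bound, it is optimal.

11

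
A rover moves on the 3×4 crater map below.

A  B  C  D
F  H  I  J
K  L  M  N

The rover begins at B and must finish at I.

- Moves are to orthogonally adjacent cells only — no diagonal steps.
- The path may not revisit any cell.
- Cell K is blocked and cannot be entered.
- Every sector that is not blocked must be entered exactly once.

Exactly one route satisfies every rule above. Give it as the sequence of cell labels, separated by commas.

Need to visit all 11 open cells exactly once, starting at B and ending at I.
Cell D has only two open neighbours (J and C), so the path must pass straight through it: one of those is the cell it's entered from and the other is where it exits.
Route from B: left to A, down to F, right to H, down to L, 2× right (reaching N), 2× up (reaching D), left to C, down to I — 10 moves in all.
Check: all 11 open cells covered.

B, A, F, H, L, M, N, J, D, C, I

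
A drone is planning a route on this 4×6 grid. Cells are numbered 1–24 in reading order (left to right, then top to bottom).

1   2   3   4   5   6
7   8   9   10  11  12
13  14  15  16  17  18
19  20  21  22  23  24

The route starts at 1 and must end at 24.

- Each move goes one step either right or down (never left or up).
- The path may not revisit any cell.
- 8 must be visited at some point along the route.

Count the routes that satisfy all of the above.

30

A right/down-only route from 1 to 24 makes exactly 3 down-moves and 5 right-moves in some order.
With no other constraints that would be C(8,3) = 56 routes.
Split at 8 and multiply the segment counts: 1→8: 2; 8→24: 15; product = 30.
That gives 30 routes.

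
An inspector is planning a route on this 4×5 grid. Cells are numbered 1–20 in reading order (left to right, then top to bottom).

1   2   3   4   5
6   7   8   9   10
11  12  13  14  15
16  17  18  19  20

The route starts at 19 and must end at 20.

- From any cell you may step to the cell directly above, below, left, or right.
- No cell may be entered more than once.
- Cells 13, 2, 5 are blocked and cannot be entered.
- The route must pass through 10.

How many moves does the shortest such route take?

5

Any route passes through 10 somewhere between 19 and 20. Summing Manhattan distances along the two legs (19 → 10 → 20) gives a lower bound of 3 + 2 = 5 moves.
A route of 5 moves achieves this: 19 → 14 → 9 → 10 → 15 → 20.
Since 5 matches the lower bound, it is optimal.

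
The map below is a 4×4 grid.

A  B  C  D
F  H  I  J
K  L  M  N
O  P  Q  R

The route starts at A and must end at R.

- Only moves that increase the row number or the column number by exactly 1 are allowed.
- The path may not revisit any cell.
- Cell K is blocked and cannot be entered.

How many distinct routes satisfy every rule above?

A right/down-only route from A to R makes exactly 3 down-moves and 3 right-moves in some order.
With no other constraints that would be C(6,3) = 20 routes.
Subtract routes through each blocked cell (inclusion–exclusion for overlaps): − through K: 4 → 16.
That gives 16 routes.

16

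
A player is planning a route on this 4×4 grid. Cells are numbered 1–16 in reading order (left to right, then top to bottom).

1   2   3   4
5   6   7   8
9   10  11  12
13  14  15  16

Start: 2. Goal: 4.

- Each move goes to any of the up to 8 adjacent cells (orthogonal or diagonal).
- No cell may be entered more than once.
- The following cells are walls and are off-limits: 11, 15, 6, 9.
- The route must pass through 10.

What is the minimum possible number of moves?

4

Any route passes through 10 somewhere between 2 and 4. Summing Chebyshev distances along the two legs (2 → 10 → 4) gives a lower bound of 2 + 2 = 4 moves.
A route of 4 moves achieves this: 2 → 5 → 10 → 7 → 4.
Since 4 matches the lower bound, it is optimal.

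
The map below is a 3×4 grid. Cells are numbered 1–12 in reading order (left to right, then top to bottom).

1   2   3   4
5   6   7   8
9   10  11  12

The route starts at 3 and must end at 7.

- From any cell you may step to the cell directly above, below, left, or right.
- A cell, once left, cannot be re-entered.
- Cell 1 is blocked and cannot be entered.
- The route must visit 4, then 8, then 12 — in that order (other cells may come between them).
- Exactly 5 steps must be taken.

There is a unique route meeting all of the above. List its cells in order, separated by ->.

3 -> 4 -> 8 -> 12 -> 11 -> 7

The waypoints must appear in the order 4, 8, 12, with no cell reused.
Route from 3: right 1 to 4, down 2 to 12, left 1 to 11, up 1 to 7 — 5 moves in all.
Check: order respected (4 at step 1, 8 at step 2, 12 at step 3); 5 moves as required.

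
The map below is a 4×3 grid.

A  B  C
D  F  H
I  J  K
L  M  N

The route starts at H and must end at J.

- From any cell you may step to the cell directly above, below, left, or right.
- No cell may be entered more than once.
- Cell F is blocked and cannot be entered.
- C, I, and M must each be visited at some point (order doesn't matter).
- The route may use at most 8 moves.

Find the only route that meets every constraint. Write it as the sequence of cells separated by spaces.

The budget equals the shortest possible length, so every move has to be on a shortest route through the required cells.
Route from H: up to C, 2× left (reaching A), 3× down (reaching L), right to M, up to J — 8 moves in all.
Check: all required cells visited; 8 ≤ 8 moves.

H C B A D I L M J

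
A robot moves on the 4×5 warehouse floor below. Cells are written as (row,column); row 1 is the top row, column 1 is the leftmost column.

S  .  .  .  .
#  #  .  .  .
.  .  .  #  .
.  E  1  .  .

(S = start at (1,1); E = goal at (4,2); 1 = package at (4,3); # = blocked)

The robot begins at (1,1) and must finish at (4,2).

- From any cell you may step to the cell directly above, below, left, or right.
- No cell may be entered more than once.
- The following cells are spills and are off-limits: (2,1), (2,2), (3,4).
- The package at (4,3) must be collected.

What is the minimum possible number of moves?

6

Any route passes through (4,3) somewhere between (1,1) and (4,2). Summing Manhattan distances along the two legs ((1,1) → (4,3) → (4,2)) gives a lower bound of 5 + 1 = 6 moves.
A route of 6 moves achieves this: (1,1) → (1,2) → (1,3) → (2,3) → (3,3) → (4,3) → (4,2).
Since 6 matches the lower bound, it is optimal.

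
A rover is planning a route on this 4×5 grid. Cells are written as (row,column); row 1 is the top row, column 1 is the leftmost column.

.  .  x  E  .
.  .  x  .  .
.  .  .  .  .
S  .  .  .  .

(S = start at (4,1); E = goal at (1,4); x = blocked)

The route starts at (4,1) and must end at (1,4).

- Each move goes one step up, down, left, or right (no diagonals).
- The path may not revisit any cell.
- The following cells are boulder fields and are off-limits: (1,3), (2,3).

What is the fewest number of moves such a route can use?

The Manhattan distance from (4,1) to (1,4) is |4−1| + |1−4| = 6, so at least 6 moves are needed.
A route of 6 moves achieves this: (4,1) → (3,1) → (3,2) → (3,3) → (3,4) → (2,4) → (1,4).
Since 6 matches the lower bound, it is optimal.

6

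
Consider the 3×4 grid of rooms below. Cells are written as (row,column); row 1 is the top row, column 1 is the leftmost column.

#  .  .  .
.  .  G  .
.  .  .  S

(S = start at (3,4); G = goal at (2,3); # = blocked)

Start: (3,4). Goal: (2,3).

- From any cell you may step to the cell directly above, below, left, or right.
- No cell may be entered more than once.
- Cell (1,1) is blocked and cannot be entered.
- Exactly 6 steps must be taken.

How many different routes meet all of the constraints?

3

Need simple routes of exactly 6 moves from (3,4) to (2,3) (Manhattan distance 2, so 2 moves are spent on a detour and 2 undoing it).
Enumerating: (3,4) (2,4) (1,4) (1,3) (1,2) (2,2) (2,3) | (3,4) (3,3) (3,2) (2,2) (1,2) (1,3) (2,3) | (3,4) (3,3) (3,2) (3,1) (2,1) (2,2) (2,3).
That gives 3 routes.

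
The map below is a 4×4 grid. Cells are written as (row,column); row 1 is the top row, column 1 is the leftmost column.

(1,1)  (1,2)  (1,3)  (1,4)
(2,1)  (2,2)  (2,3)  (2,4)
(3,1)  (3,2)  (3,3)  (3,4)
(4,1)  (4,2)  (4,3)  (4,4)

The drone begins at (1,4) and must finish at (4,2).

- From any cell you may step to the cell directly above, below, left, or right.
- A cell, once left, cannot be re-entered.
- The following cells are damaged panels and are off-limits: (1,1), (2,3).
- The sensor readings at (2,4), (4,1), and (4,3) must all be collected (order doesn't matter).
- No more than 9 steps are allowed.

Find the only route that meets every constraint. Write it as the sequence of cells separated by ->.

(1,4) -> (2,4) -> (3,4) -> (4,4) -> (4,3) -> (3,3) -> (3,2) -> (3,1) -> (4,1) -> (4,2)

Any route must reach (2,4), (4,1), and (4,3) and still end at (4,2) within 9 moves, so the order of the required stops is forced.
Route from (1,4): down 3 to (4,4), left 1 to (4,3), up 1 to (3,3), left 2 to (3,1), down 1 to (4,1), right 1 to (4,2) — 9 moves in all.
Check: all required cells visited; 9 ≤ 9 moves.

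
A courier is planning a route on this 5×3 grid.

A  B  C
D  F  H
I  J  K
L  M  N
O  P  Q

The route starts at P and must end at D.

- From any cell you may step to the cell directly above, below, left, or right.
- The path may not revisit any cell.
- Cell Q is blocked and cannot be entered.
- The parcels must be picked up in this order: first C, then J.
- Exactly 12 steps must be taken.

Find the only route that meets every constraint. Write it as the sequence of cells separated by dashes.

The waypoints must appear in the order C, J, with no cell reused.
Route from P: left 1 to O, up 1 to L, right 2 to N, up 3 to C, left 1 to B, down 2 to J, left 1 to I, up 1 to D — 12 moves in all.
Check: order respected (C at step 7, J at step 10); 12 moves as required.

P - O - L - M - N - K - H - C - B - F - J - I - D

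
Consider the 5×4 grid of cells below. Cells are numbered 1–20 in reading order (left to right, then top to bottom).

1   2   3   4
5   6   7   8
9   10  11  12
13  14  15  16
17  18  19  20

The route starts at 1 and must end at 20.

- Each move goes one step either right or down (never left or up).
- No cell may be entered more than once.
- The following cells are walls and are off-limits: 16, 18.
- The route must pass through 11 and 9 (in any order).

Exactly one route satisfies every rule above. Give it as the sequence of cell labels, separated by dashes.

1 - 5 - 9 - 10 - 11 - 15 - 19 - 20

Moves only go right or down, so the column and row indices never decrease.
Route from 1: down 2 to 9, right 2 to 11, down 2 to 19, right 1 to 20 — 7 moves in all.
Check: all required cells visited.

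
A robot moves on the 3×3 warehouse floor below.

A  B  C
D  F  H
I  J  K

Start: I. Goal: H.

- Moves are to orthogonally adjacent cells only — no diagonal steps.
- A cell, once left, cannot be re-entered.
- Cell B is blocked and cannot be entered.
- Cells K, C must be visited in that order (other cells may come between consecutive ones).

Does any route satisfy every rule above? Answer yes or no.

C must be visited but has only one open neighbour (H), and it is neither the start nor the goal — the route would have to enter and leave through H, re-entering it.

no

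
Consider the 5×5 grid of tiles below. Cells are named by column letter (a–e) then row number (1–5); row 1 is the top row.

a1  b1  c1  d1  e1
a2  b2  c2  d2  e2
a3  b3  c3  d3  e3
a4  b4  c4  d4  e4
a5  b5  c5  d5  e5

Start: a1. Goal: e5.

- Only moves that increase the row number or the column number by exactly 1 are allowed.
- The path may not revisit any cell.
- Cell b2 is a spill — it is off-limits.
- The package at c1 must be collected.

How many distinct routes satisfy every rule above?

15

A right/down-only route from a1 to e5 makes exactly 4 down-moves and 4 right-moves in some order.
With no other constraints that would be C(8,4) = 70 routes.
Split at c1 and multiply the segment counts (each segment already excludes blocked cells): a1→c1: 1; c1→e5: 15; product = 15.
That gives 15 routes.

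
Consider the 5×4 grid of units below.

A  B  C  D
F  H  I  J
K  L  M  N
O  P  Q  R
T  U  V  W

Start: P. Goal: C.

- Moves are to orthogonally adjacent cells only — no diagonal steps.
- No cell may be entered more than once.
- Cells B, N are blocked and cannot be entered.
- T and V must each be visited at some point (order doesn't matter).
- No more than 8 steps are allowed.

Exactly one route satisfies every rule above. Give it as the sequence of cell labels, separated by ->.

P -> O -> T -> U -> V -> Q -> M -> I -> C

The budget equals the shortest possible length, so every move has to be on a shortest route through the required cells.
Route from P: left 1 to O, down 1 to T, right 2 to V, up 4 to C — 8 moves in all.
Check: all required cells visited; 8 ≤ 8 moves.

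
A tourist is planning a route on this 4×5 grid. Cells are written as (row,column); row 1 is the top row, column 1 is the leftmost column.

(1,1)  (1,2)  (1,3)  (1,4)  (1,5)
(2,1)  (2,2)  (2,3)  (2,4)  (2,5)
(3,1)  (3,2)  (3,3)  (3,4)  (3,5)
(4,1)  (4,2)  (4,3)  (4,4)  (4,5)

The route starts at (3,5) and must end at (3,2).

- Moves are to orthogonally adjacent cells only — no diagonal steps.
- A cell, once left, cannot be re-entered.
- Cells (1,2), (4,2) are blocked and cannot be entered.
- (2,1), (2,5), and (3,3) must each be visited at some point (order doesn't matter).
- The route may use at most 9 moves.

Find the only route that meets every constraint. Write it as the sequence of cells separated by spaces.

(3,5) (2,5) (2,4) (3,4) (3,3) (2,3) (2,2) (2,1) (3,1) (3,2)

Any route must reach (2,1), (2,5), and (3,3) and still end at (3,2) within 9 moves, so the order of the required stops is forced.
Route from (3,5): up 1 to (2,5), left 1 to (2,4), down 1 to (3,4), left 1 to (3,3), up 1 to (2,3), left 2 to (2,1), down 1 to (3,1), right 1 to (3,2) — 9 moves in all.
Check: all required cells visited; 9 ≤ 9 moves.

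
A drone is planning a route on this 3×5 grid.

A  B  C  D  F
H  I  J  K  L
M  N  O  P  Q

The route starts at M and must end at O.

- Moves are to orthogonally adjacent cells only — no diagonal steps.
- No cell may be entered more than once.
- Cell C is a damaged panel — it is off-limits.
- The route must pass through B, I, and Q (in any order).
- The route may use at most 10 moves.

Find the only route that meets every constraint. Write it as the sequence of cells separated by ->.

M -> H -> A -> B -> I -> J -> K -> L -> Q -> P -> O

The budget equals the shortest possible length, so every move has to be on a shortest route through the required cells.
Route from M: up 2 to A, right 1 to B, down 1 to I, right 3 to L, down 1 to Q, left 2 to O — 10 moves in all.
Check: all required cells visited; 10 ≤ 10 moves.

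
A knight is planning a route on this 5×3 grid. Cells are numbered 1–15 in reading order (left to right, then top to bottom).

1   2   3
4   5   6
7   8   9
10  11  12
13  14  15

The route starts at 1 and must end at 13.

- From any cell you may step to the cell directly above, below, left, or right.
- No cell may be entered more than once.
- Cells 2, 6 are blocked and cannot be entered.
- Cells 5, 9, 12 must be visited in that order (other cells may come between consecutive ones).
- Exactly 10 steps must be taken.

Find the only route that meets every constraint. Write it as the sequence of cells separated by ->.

The waypoints must appear in the order 5, 9, 12, with no cell reused.
Route from 1: down to 4, right to 5, down to 8, right to 9, 2× down (reaching 15), left to 14, up to 11, left to 10, down to 13 — 10 moves in all.
Check: order respected (5 at step 2, 9 at step 4, 12 at step 5); 10 moves as required.

1 -> 4 -> 5 -> 8 -> 9 -> 12 -> 15 -> 14 -> 11 -> 10 -> 13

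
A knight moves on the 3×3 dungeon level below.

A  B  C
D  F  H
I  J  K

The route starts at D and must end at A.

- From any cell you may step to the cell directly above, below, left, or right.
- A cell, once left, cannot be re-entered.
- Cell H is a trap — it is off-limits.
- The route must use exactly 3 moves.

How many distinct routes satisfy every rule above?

Need simple routes of exactly 3 moves from D to A (Manhattan distance 1, so 1 moves are spent on a detour and 1 undoing it).
Enumerating: D F B A.
That gives 1 route.

1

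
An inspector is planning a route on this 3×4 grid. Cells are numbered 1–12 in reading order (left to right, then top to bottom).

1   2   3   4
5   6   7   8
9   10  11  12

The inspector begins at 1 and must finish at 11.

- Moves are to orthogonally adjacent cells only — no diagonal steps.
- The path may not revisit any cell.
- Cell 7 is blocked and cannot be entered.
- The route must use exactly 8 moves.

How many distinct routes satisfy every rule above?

Need simple routes of exactly 8 moves from 1 to 11 (Manhattan distance 4, so 2 moves are spent on a detour and 2 undoing it).
Enumerating: 1 5 6 2 3 4 8 12 11.
That gives 1 route.

1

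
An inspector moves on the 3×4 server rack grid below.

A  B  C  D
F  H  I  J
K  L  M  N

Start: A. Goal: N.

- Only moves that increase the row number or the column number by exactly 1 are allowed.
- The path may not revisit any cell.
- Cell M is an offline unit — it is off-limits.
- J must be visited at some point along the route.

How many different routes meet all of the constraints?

A right/down-only route from A to N makes exactly 2 down-moves and 3 right-moves in some order.
With no other constraints that would be C(5,2) = 10 routes.
Split at J and multiply the segment counts (each segment already excludes blocked cells): A→J: 4; J→N: 1; product = 4.
That gives 4 routes.

4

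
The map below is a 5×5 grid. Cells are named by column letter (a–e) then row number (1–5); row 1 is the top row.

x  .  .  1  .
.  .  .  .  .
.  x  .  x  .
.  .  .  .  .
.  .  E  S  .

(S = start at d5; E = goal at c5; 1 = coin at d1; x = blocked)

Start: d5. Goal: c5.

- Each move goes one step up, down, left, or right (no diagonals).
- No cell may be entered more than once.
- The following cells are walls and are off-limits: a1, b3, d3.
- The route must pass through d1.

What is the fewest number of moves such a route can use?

11

Any route passes through d1 somewhere between d5 and c5. Summing Manhattan distances along the two legs (d5 → d1 → c5) gives a lower bound of 4 + 5 = 9 moves.
That bound ignores the blocked cells. Measuring each leg by the fewest moves that actually steer around them (d5→d1: 6; d1→c5: 5) raises the lower bound to 11.
A route of 11 moves exists: d5 → d4 → e4 → e3 → e2 → e1 → d1 → d2 → c2 → c3 → c4 → c5.
Since 11 matches that lower bound, it is optimal.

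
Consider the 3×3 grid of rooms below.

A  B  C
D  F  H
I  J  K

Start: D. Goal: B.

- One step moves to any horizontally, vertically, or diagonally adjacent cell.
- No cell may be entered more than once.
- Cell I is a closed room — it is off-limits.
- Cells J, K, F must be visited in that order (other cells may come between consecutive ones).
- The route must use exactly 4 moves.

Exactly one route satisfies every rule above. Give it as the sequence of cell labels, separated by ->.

D -> J -> K -> F -> B

The waypoints must appear in the order J, K, F, with no cell reused.
Route from D: down-right to J, right to K, up-left to F, up to B — 4 moves in all.
Check: order respected (J at step 1, K at step 2, F at step 3); 4 moves as required.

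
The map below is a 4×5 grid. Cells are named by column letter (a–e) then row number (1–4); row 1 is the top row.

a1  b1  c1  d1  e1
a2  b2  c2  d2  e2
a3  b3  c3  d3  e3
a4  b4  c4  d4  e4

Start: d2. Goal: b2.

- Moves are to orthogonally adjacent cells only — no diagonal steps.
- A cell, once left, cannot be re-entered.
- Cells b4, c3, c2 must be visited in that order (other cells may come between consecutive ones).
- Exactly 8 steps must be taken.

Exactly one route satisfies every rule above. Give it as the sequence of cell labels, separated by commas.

d2, d3, d4, c4, b4, b3, c3, c2, b2

The waypoints must appear in the order b4, c3, c2, with no cell reused.
Route from d2: down 2 to d4, left 2 to b4, up 1 to b3, right 1 to c3, up 1 to c2, left 1 to b2 — 8 moves in all.
Check: order respected (b4 at step 4, c3 at step 6, c2 at step 7); 8 moves as required.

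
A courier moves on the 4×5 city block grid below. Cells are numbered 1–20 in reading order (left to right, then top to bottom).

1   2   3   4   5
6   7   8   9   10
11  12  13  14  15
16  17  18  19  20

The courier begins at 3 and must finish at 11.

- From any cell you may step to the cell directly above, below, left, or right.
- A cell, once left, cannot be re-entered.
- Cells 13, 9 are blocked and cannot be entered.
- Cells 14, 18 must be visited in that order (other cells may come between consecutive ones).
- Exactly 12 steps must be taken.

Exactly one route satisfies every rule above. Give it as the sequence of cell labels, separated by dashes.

The waypoints must appear in the order 14, 18, with no cell reused.
Route from 3: 2× right (reaching 5), 2× down (reaching 15), left to 14, down to 19, 2× left (reaching 17), 2× up (reaching 7), left to 6, down to 11 — 12 moves in all.
Check: order respected (14 at step 5, 18 at step 7); 12 moves as required.

3 - 4 - 5 - 10 - 15 - 14 - 19 - 18 - 17 - 12 - 7 - 6 - 11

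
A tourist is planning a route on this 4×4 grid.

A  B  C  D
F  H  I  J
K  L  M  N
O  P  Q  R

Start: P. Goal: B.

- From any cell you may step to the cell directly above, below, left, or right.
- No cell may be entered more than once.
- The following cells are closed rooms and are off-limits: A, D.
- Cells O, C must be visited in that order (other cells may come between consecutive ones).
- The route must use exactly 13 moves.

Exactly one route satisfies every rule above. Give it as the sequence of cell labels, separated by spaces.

P O K F H L M Q R N J I C B

The waypoints must appear in the order O, C, with no cell reused.
Route from P: left 1 to O, up 2 to F, right 1 to H, down 1 to L, right 1 to M, down 1 to Q, right 1 to R, up 2 to J, left 1 to I, up 1 to C, left 1 to B — 13 moves in all.
Check: order respected (O at step 1, C at step 12); 13 moves as required.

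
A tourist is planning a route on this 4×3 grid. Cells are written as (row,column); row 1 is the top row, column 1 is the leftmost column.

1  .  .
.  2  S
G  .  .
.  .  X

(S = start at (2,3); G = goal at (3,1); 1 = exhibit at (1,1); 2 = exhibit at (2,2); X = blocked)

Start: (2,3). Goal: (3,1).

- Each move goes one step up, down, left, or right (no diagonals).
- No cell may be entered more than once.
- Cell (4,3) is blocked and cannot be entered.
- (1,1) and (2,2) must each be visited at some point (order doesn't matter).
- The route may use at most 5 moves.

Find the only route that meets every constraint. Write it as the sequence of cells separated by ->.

(2,3) -> (2,2) -> (1,2) -> (1,1) -> (2,1) -> (3,1)

The 5-move cap with required stops at (1,1), (2,2) leaves no slack for detours.
Route from (2,3): left to (2,2), up to (1,2), left to (1,1), 2× down (reaching (3,1)) — 5 moves in all.
Check: all required cells visited; 5 ≤ 5 moves.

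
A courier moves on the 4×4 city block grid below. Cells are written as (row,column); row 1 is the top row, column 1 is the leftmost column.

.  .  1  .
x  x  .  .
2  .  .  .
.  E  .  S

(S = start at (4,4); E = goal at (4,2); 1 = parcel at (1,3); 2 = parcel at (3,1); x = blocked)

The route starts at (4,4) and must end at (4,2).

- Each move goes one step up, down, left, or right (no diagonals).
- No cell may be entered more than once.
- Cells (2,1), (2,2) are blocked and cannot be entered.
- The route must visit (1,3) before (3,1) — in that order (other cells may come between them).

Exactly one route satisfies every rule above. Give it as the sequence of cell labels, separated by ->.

(4,4) -> (3,4) -> (2,4) -> (1,4) -> (1,3) -> (2,3) -> (3,3) -> (3,2) -> (3,1) -> (4,1) -> (4,2)

The waypoints must appear in the order (1,3), (3,1), with no cell reused.
Route from (4,4): 3× up (reaching (1,4)), left to (1,3), 2× down (reaching (3,3)), 2× left (reaching (3,1)), down to (4,1), right to (4,2) — 10 moves in all.
Check: order respected (1 at step 4, 2 at step 8).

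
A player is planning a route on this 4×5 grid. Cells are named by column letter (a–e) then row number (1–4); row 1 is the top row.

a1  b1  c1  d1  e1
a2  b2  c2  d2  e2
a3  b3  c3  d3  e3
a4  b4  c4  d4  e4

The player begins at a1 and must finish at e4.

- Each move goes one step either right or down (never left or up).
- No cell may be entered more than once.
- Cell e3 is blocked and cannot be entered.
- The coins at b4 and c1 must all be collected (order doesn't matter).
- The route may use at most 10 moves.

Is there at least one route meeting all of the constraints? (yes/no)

b4 is below but to the left of c1: going c1 → b4 would need a leftward move and b4 → c1 an upward move, so no right/down-only route can visit both required cells.

no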